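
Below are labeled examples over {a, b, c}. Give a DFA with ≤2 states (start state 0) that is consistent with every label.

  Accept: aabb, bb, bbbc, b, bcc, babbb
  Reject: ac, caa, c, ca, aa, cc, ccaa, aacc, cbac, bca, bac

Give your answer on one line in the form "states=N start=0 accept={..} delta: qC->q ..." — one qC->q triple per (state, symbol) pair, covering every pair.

states=2 start=0 accept={1} delta: 0a->0 0b->1 0c->0 1a->0 1b->1 1c->1

State merging on the prefix tree: take the shortest (then alphabetical) example prefix whose next move is undefined and point that move at state 0, else 1, else 2, ...; a target is out if some Accept/Reject pair would then sit in one state with the same input left (inseparable). If every existing state is out, open a new one.
a: 0a undefined. 0a->0: ok.
b: 0b undefined. 0b->0: no, aabb/aa meet in 0. Open state 1: 0b->1.
c: 0c undefined. 0c->0: ok.
ba: 1a undefined. 1a->0: ok.
bb: 1b undefined. 1b->0: no, aabb/ac meet in 0. 1b->1: ok.
bc: 1c undefined. 1c->0: no, bbbc/ac meet in 0. 1c->1: ok.
All examples now run through 2 states with every (state, symbol) defined. Accept strings end in {1}, Reject strings end in {0}; accept={1}.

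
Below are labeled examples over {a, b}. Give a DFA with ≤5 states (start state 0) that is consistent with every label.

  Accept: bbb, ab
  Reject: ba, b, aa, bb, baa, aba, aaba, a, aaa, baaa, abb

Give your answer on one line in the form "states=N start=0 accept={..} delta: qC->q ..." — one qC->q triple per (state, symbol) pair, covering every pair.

Fold the examples into a partial DFA from state 0: repeatedly fix the first undefined (state, symbol) met by the shortest-then-alphabetical prefix, trying targets in increasing order and rejecting any under which an Accept and a Reject string meet in one state with the same remainder; add a state when all current targets are rejected. Accepting states are where Accept strings end.
a: 0a undefined. 0a->0: no, ab/b meet in 0 with "b" left. Open state 1: 0a->1.
b: 0b undefined. 0b->0: no, bbb/b meet in 0. 0b->1: no, bbb/abb meet in 1 with "bb" left. Open state 2: 0b->2.
aa: 1a undefined. 1a->0: ok.
ab: 1b undefined. 1b->0: no, ab/aa meet in 0. 1b->1: no, ab/a meet in 1. 1b->2: no, ab/b meet in 2. Open state 3: 1b->3.
ba: 2a undefined. 2a->0: ok.
bb: 2b undefined. 2b->0: no, bbb/b meet in 2. 2b->1: ok.
aba: 3a undefined. 3a->0: ok.
abb: 3b undefined. 3b->0: ok.
All examples now run through 4 states with every (state, symbol) defined. Accept strings end in {3}, Reject strings end in {0,1,2}; accept={3}.

states=4 start=0 accept={3} delta: 0a->1 0b->2 1a->0 1b->3 2a->0 2b->1 3a->0 3b->0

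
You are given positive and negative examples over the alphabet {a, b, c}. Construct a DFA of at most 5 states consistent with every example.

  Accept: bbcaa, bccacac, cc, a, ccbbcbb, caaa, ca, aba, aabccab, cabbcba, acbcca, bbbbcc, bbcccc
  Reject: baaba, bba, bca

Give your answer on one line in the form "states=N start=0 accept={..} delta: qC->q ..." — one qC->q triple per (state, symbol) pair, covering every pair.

states=4 start=0 accept={0,1,3} delta: 0a->0 0b->1 0c->0 1a->1 1b->2 1c->2 2a->2 2b->0 2c->3 3a->0 3b->0 3c->0

Grow the machine one transition at a time. Run the examples from 0; the earliest place one falls off (shortest prefix, ties alphabetical) gets sent to the lowest-numbered state that keeps every Accept/Reject pair distinguishable — a pair clashes when both reach the same state with identical unread suffix — and to a fresh state only if none does.
a: 0a undefined. 0a->0: ok.
b: 0b undefined. 0b->0: no, a/baaba meet in 0. Open state 1: 0b->1.
c: 0c undefined. 0c->0: ok.
ba: 1a undefined. 1a->0: no, cc/baaba meet in 0. 1a->1: ok.
bb: 1b undefined. 1b->0: no, bbcaa/baaba meet in 0. 1b->1: no, aba/baaba meet in 1. Open state 2: 1b->2.
bc: 1c undefined. 1c->0: no, bccacac/bca meet in 0. 1c->1: no, bccacac/bca meet in 1. 1c->2: ok.
bba: 2a undefined. 2a->0: no, cc/baaba meet in 0. 2a->1: no, aba/baaba meet in 1. 2a->2: ok.
bbb: 2b undefined. 2b->0: ok.
bbc: 2c undefined. 2c->0: no, ccbbcbb/baaba meet in 2. 2c->1: no, aabccab/baaba meet in 2. 2c->2: no, bbcaa/baaba meet in 2. Open state 3: 2c->3.
bbca: 3a undefined. 3a->0: ok.
bbcc: 3c undefined. 3c->0: ok.
cabbcb: 3b undefined. 3b->0: ok.
All examples now run through 4 states with every (state, symbol) defined. Accept strings end in {0,1,3}, Reject strings end in {2}; accept={0,1,3}.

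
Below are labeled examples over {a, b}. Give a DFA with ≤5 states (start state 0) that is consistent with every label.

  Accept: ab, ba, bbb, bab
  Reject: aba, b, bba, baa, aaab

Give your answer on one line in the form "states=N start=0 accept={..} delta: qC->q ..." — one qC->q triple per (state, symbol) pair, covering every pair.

Grow the machine one transition at a time. Run the examples from 0; the earliest place one falls off (shortest prefix, ties alphabetical) gets sent to the lowest-numbered state that keeps every Accept/Reject pair distinguishable — a pair clashes when both reach the same state with identical unread suffix — and to a fresh state only if none does.
a: 0a undefined. 0a->0: no, ab/b meet in 0 with "b" left. Open state 1: 0a->1.
b: 0b undefined. 0b->0: no, ba/bba meet in 1. 0b->1: ok.
aa: 1a undefined. 1a->0: no, ab/aaab meet in 1 with "b" left. 1a->1: no, ab/aaab meet in 1 with "b" left. Open state 2: 1a->2.
ab: 1b undefined. 1b->0: no, bbb/aba meet in 1. 1b->1: no, ab/b meet in 1. 1b->2: ok.
aaa: 2a undefined. 2a->0: ok.
bab: 2b undefined. 2b->0: no, bbb/aba meet in 0. 2b->1: no, bbb/b meet in 1. 2b->2: ok.
All examples now run through 3 states with every (state, symbol) defined. Accept strings end in {2}, Reject strings end in {0,1}; accept={2}.

states=3 start=0 accept={2} delta: 0a->1 0b->1 1a->2 1b->2 2a->0 2b->2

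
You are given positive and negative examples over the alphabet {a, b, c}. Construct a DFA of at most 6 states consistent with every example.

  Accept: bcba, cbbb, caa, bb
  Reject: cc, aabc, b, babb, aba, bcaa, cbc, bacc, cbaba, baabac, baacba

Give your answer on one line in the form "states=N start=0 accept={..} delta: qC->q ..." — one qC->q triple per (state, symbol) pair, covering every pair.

states=4 start=0 accept={0,3} delta: 0a->0 0b->1 0c->1 1a->2 1b->0 1c->2 2a->3 2b->0 2c->0 3a->1 3b->0 3c->0

Fold the examples into a partial DFA from state 0: repeatedly fix the first undefined (state, symbol) met by the shortest-then-alphabetical prefix, trying targets in increasing order and rejecting any under which an Accept and a Reject string meet in one state with the same remainder; add a state when all current targets are rejected. Accepting states are where Accept strings end.
a: 0a undefined. 0a->0: ok.
b: 0b undefined. 0b->0: no, bcba/baacba meet in 0 with "cba" left. Open state 1: 0b->1.
c: 0c undefined. 0c->0: no, caa/cc meet in 0. 0c->1: ok.
ba: 1a undefined. 1a->0: no, caa/aba meet in 0. 1a->1: no, bcba/baacba meet in 1 with "cba" left. Open state 2: 1a->2.
bb: 1b undefined. 1b->0: ok.
bc: 1c undefined. 1c->0: no, bcba/aba meet in 2. 1c->1: no, caa/bcaa meet in 2 with "a" left. 1c->2: ok.
baa: 2a undefined. 2a->0: no, cbbb/bcaa meet in 0. 2a->1: no, bcba/baacba meet in 2 with "ba" left. 2a->2: no, caa/cc meet in 2. Open state 3: 2a->3.
bab: 2b undefined. 2b->0: ok.
bac: 2c undefined. 2c->0: ok.
baab: 3b undefined. 3b->0: ok.
baac: 3c undefined. 3c->0: ok.
bcaa: 3a undefined. 3a->0: no, bcba/bcaa meet in 0. 3a->1: ok.
All examples now run through 4 states with every (state, symbol) defined. Accept strings end in {0,3}, Reject strings end in {1,2}; accept={0,3}.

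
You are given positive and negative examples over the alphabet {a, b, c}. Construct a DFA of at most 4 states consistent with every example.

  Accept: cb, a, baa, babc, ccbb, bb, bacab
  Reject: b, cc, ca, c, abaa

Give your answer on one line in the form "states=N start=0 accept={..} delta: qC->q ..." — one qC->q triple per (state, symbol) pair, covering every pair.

states=4 start=0 accept={0,1} delta: 0a->1 0b->2 0c->2 1a->2 1b->0 1c->0 2a->3 2b->0 2c->3 3a->0 3b->1 3c->0

Fold the examples into a partial DFA from state 0: repeatedly fix the first undefined (state, symbol) met by the shortest-then-alphabetical prefix, trying targets in increasing order and rejecting any under which an Accept and a Reject string meet in one state with the same remainder; add a state when all current targets are rejected. Accepting states are where Accept strings end.
a: 0a undefined. 0a->0: no, baa/abaa meet in 0 with "baa" left. Open state 1: 0a->1.
b: 0b undefined. 0b->0: no, bb/b meet in 0. 0b->1: no, a/b meet in 1. Open state 2: 0b->2.
c: 0c undefined. 0c->0: no, cb/b meet in 2. 0c->1: no, a/c meet in 1. 0c->2: ok.
ab: 1b undefined. 1b->0: ok.
ba: 2a undefined. 2a->0: no, babc/cc meet in 2 with "c" left. 2a->1: no, a/ca meet in 1. 2a->2: no, baa/b meet in 2. Open state 3: 2a->3.
bb: 2b undefined. 2b->0: ok.
cc: 2c undefined. 2c->0: no, cb/cc meet in 0. 2c->1: no, a/cc meet in 1. 2c->2: no, ccbb/b meet in 2. 2c->3: ok.
baa: 3a undefined. 3a->0: ok.
bab: 3b undefined. 3b->0: no, babc/b meet in 2. 3b->1: ok.
bac: 3c undefined. 3c->0: ok.
abaa: 1a undefined. 1a->0: no, cb/abaa meet in 0. 1a->1: no, a/abaa meet in 1. 1a->2: ok.
babc: 1c undefined. 1c->0: ok.
All examples now run through 4 states with every (state, symbol) defined. Accept strings end in {0,1}, Reject strings end in {2,3}; accept={0,1}.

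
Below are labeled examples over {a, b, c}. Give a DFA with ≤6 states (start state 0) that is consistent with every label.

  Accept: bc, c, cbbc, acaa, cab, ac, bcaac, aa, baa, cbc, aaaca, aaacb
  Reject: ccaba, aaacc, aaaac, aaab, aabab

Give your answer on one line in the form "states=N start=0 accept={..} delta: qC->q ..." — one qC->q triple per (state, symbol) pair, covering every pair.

Fold the examples into a partial DFA from state 0: repeatedly fix the first undefined (state, symbol) met by the shortest-then-alphabetical prefix, trying targets in increasing order and rejecting any under which an Accept and a Reject string meet in one state with the same remainder; add a state when all current targets are rejected. Accepting states are where Accept strings end.
a: 0a undefined. 0a->0: no, c/aaaac meet in 0 with "c" left. Open state 1: 0a->1.
b: 0b undefined. 0b->0: ok.
c: 0c undefined. 0c->0: ok.
aa: 1a undefined. 1a->0: no, bc/aaaac meet in 0. 1a->1: no, cab/aaab meet in 1 with "b" left. Open state 2: 1a->2.
ac: 1c undefined. 1c->0: ok.
aaa: 2a undefined. 2a->0: no, bc/aaacc meet in 0. 2a->1: no, bc/aaacc meet in 0. 2a->2: no, bcaac/aaaac meet in 2 with "c" left. Open state 3: 2a->3.
aab: 2b undefined. 2b->0: no, cab/aabab meet in 1 with "b" left. 2b->1: ok.
cab: 1b undefined. 1b->0: ok.
aaaa: 3a undefined. 3a->0: no, bc/aaaac meet in 0. 3a->1: no, bc/aaaac meet in 0. 3a->2: no, bcaac/aaaac meet in 2 with "c" left. 3a->3: ok.
aaab: 3b undefined. 3b->0: no, bc/aaab meet in 0. 3b->1: ok.
aaac: 3c undefined. 3c->0: no, bc/aaacc meet in 0. 3c->1: no, bc/aaacc meet in 0. 3c->2: no, acaa/aaaac meet in 2. 3c->3: no, aaaca/aaacc meet in 3. Open state 4: 3c->4.
aaaca: 4a undefined. 4a->0: ok.
aaacb: 4b undefined. 4b->0: ok.
aaacc: 4c undefined. 4c->0: no, bc/aaacc meet in 0. 4c->1: ok.
bcaac: 2c undefined. 2c->0: ok.
All examples now run through 5 states with every (state, symbol) defined. Accept strings end in {0,2}, Reject strings end in {1,4}; accept={0,2}.

states=5 start=0 accept={0,2} delta: 0a->1 0b->0 0c->0 1a->2 1b->0 1c->0 2a->3 2b->1 2c->0 3a->3 3b->1 3c->4 4a->0 4b->0 4c->1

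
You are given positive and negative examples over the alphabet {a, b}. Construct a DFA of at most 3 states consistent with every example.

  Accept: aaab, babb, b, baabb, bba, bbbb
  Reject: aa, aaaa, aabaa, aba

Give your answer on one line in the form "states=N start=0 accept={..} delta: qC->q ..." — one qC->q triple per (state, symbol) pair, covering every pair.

states=3 start=0 accept={1,2} delta: 0a->0 0b->1 1a->0 1b->2 2a->1 2b->0

State merging on the prefix tree: take the shortest (then alphabetical) example prefix whose next move is undefined and point that move at state 0, else 1, else 2, ...; a target is out if some Accept/Reject pair would then sit in one state with the same input left (inseparable). If every existing state is out, open a new one.
a: 0a undefined. 0a->0: ok.
b: 0b undefined. 0b->0: no, aaab/aa meet in 0. Open state 1: 0b->1.
ba: 1a undefined. 1a->0: ok.
bb: 1b undefined. 1b->0: no, babb/aa meet in 0. 1b->1: no, bba/aa meet in 0. Open state 2: 1b->2.
bba: 2a undefined. 2a->0: no, bba/aa meet in 0. 2a->1: ok.
bbb: 2b undefined. 2b->0: ok.
All examples now run through 3 states with every (state, symbol) defined. Accept strings end in {1,2}, Reject strings end in {0}; accept={1,2}.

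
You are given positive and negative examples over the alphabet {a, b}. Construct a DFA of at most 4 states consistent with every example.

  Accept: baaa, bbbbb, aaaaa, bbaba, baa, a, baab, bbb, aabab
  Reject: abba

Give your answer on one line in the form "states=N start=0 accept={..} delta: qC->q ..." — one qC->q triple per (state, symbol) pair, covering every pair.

states=3 start=0 accept={0,1} delta: 0a->0 0b->1 1a->0 1b->2 2a->2 2b->1

Fold the examples into a partial DFA from state 0: repeatedly fix the first undefined (state, symbol) met by the shortest-then-alphabetical prefix, trying targets in increasing order and rejecting any under which an Accept and a Reject string meet in one state with the same remainder; add a state when all current targets are rejected. Accepting states are where Accept strings end.
a: 0a undefined. 0a->0: ok.
b: 0b undefined. 0b->0: no, baaa/abba meet in 0. Open state 1: 0b->1.
ba: 1a undefined. 1a->0: ok.
bb: 1b undefined. 1b->0: no, baaa/abba meet in 0. 1b->1: no, baaa/abba meet in 0. Open state 2: 1b->2.
bba: 2a undefined. 2a->0: no, baaa/abba meet in 0. 2a->1: no, bbaba/abba meet in 1. 2a->2: ok.
bbb: 2b undefined. 2b->0: no, bbbbb/abba meet in 2. 2b->1: ok.
All examples now run through 3 states with every (state, symbol) defined. Accept strings end in {0,1}, Reject strings end in {2}; accept={0,1}.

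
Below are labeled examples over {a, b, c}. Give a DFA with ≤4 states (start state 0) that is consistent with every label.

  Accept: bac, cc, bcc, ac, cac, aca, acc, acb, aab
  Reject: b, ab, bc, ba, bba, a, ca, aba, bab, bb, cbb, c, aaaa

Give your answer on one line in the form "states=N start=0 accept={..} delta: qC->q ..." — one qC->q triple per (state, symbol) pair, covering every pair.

Fold the examples into a partial DFA from state 0: repeatedly fix the first undefined (state, symbol) met by the shortest-then-alphabetical prefix, trying targets in increasing order and rejecting any under which an Accept and a Reject string meet in one state with the same remainder; add a state when all current targets are rejected. Accepting states are where Accept strings end.
a: 0a undefined. 0a->0: no, ac/c meet in 0 with "c" left. Open state 1: 0a->1.
b: 0b undefined. 0b->0: ok.
c: 0c undefined. 0c->0: no, cc/b meet in 0. 0c->1: ok.
aa: 1a undefined. 1a->0: no, cac/bc meet in 1. 1a->1: no, aab/ab meet in 1 with "b" left. Open state 2: 1a->2.
ab: 1b undefined. 1b->0: ok.
ac: 1c undefined. 1c->0: no, bac/b meet in 0. 1c->1: no, bac/bc meet in 1. 1c->2: no, bac/ca meet in 2. Open state 3: 1c->3.
aaa: 2a undefined. 2a->0: ok.
aab: 2b undefined. 2b->0: no, aab/b meet in 0. 2b->1: no, aab/bc meet in 1. 2b->2: no, aab/ca meet in 2. 2b->3: ok.
aca: 3a undefined. 3a->0: no, aca/b meet in 0. 3a->1: no, aca/bc meet in 1. 3a->2: no, aca/ca meet in 2. 3a->3: ok.
acb: 3b undefined. 3b->0: no, acb/b meet in 0. 3b->1: no, acb/bc meet in 1. 3b->2: no, acb/ca meet in 2. 3b->3: ok.
acc: 3c undefined. 3c->0: no, acc/b meet in 0. 3c->1: no, acc/bc meet in 1. 3c->2: no, acc/ca meet in 2. 3c->3: ok.
cac: 2c undefined. 2c->0: no, cac/b meet in 0. 2c->1: no, cac/bc meet in 1. 2c->2: no, cac/ca meet in 2. 2c->3: ok.
All examples now run through 4 states with every (state, symbol) defined. Accept strings end in {3}, Reject strings end in {0,1,2}; accept={3}.

states=4 start=0 accept={3} delta: 0a->1 0b->0 0c->1 1a->2 1b->0 1c->3 2a->0 2b->3 2c->3 3a->3 3b->3 3c->3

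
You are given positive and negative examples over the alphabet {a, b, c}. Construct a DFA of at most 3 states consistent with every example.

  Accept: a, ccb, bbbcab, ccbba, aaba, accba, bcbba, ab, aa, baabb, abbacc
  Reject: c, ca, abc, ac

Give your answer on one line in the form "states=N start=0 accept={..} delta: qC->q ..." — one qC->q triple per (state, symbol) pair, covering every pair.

State merging on the prefix tree: take the shortest (then alphabetical) example prefix whose next move is undefined and point that move at state 0, else 1, else 2, ...; a target is out if some Accept/Reject pair would then sit in one state with the same input left (inseparable). If every existing state is out, open a new one.
a: 0a undefined. 0a->0: ok.
b: 0b undefined. 0b->0: ok.
c: 0c undefined. 0c->0: no, a/c meet in 0. Open state 1: 0c->1.
ca: 1a undefined. 1a->0: no, a/ca meet in 0. 1a->1: ok.
cc: 1c undefined. 1c->0: ok.
bcb: 1b undefined. 1b->0: ok.
All examples now run through 2 states with every (state, symbol) defined. Accept strings end in {0}, Reject strings end in {1}; accept={0}.

states=2 start=0 accept={0} delta: 0a->0 0b->0 0c->1 1a->1 1b->0 1c->0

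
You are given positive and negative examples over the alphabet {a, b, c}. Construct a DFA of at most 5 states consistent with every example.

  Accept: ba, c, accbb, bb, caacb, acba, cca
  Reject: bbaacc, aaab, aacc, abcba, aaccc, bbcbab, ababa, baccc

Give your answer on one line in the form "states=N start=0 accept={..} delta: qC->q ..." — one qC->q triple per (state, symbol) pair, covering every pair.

Grow the machine one transition at a time. Run the examples from 0; the earliest place one falls off (shortest prefix, ties alphabetical) gets sent to the lowest-numbered state that keeps every Accept/Reject pair distinguishable — a pair clashes when both reach the same state with identical unread suffix — and to a fresh state only if none does.
a: 0a undefined. 0a->0: ok.
b: 0b undefined. 0b->0: no, ba/aaab meet in 0. Open state 1: 0b->1.
c: 0c undefined. 0c->0: no, c/aacc meet in 0. 0c->1: no, c/aaab meet in 1. Open state 2: 0c->2.
ba: 1a undefined. 1a->0: no, ba/ababa meet in 0. 1a->1: no, ba/aaab meet in 1. 1a->2: no, acba/ababa meet in 2 with "ba" left. Open state 3: 1a->3.
bb: 1b undefined. 1b->0: ok.
ca: 2a undefined. 2a->0: ok.
cc: 2c undefined. 2c->0: no, c/aaccc meet in 2. 2c->1: no, accbb/bbaacc meet in 1. 2c->2: no, c/bbaacc meet in 2. 2c->3: no, ba/bbaacc meet in 3. Open state 4: 2c->4.
abc: 1c undefined. 1c->0: no, ba/abcba meet in 3. 1c->1: no, bb/abcba meet in 0. 1c->2: no, acba/abcba meet in 2 with "ba" left. 1c->3: ok.
acb: 2b undefined. 2b->0: ok.
bac: 3c undefined. 3c->0: ok.
cca: 4a undefined. 4a->0: ok.
abab: 3b undefined. 3b->0: no, bb/abcba meet in 0. 3b->1: no, ba/abcba meet in 3. 3b->2: no, bb/abcba meet in 0. 3b->3: ok.
accb: 4b undefined. 4b->0: no, accbb/aaab meet in 1. 4b->1: ok.
aaccc: 4c undefined. 4c->0: no, accbb/aaccc meet in 0. 4c->1: ok.
ababa: 3a undefined. 3a->0: no, accbb/abcba meet in 0. 3a->1: ok.
All examples now run through 5 states with every (state, symbol) defined. Accept strings end in {0,2,3}, Reject strings end in {1,4}; accept={0,2,3}.

states=5 start=0 accept={0,2,3} delta: 0a->0 0b->1 0c->2 1a->3 1b->0 1c->3 2a->0 2b->0 2c->4 3a->1 3b->3 3c->0 4a->0 4b->1 4c->1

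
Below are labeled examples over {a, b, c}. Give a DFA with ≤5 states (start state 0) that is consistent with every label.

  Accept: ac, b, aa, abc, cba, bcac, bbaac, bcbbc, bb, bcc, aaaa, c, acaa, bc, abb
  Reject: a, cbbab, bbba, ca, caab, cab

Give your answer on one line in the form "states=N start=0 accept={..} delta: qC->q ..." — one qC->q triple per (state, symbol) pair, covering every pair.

states=4 start=0 accept={0,2} delta: 0a->1 0b->0 0c->2 1a->0 1b->0 1c->0 2a->3 2b->3 2c->0 3a->2 3b->3 3c->0

Grow the machine one transition at a time. Run the examples from 0; the earliest place one falls off (shortest prefix, ties alphabetical) gets sent to the lowest-numbered state that keeps every Accept/Reject pair distinguishable — a pair clashes when both reach the same state with identical unread suffix — and to a fresh state only if none does.
a: 0a undefined. 0a->0: no, aa/a meet in 0. Open state 1: 0a->1.
b: 0b undefined. 0b->0: ok.
c: 0c undefined. 0c->0: no, cba/a meet in 1. 0c->1: no, aa/ca meet in 1 with "a" left. Open state 2: 0c->2.
aa: 1a undefined. 1a->0: ok.
ab: 1b undefined. 1b->0: ok.
ac: 1c undefined. 1c->0: ok.
ca: 2a undefined. 2a->0: no, ac/ca meet in 0. 2a->1: no, ac/caab meet in 0. 2a->2: no, abc/ca meet in 2. Open state 3: 2a->3.
cb: 2b undefined. 2b->0: no, ac/cbbab meet in 0. 2b->1: no, ac/cbbab meet in 0. 2b->2: no, cba/ca meet in 3. 2b->3: ok.
bcc: 2c undefined. 2c->0: ok.
caa: 3a undefined. 3a->0: no, ac/caab meet in 0. 3a->1: no, ac/caab meet in 0. 3a->2: ok.
cab: 3b undefined. 3b->0: no, ac/cbbab meet in 0. 3b->1: no, ac/cbbab meet in 0. 3b->2: no, abc/cbbab meet in 2. 3b->3: ok.
bcac: 3c undefined. 3c->0: ok.
All examples now run through 4 states with every (state, symbol) defined. Accept strings end in {0,2}, Reject strings end in {1,3}; accept={0,2}.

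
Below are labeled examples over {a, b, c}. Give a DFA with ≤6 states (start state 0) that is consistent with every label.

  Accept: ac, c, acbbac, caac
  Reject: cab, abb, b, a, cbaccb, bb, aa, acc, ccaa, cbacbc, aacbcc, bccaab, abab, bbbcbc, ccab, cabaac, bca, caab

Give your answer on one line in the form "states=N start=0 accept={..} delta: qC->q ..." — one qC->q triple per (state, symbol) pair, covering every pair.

State merging on the prefix tree: take the shortest (then alphabetical) example prefix whose next move is undefined and point that move at state 0, else 1, else 2, ...; a target is out if some Accept/Reject pair would then sit in one state with the same input left (inseparable). If every existing state is out, open a new one.
a: 0a undefined. 0a->0: ok.
b: 0b undefined. 0b->0: ok.
c: 0c undefined. 0c->0: no, ac/cab meet in 0. Open state 1: 0c->1.
ca: 1a undefined. 1a->0: no, ac/cabaac meet in 1. 1a->1: no, ac/bca meet in 1. Open state 2: 1a->2.
cb: 1b undefined. 1b->0: no, ac/cbacbc meet in 1. 1b->1: ok.
cc: 1c undefined. 1c->0: no, ac/aacbcc meet in 1. 1c->1: no, ac/acc meet in 1. 1c->2: no, acbbac/aacbcc meet in 2 with "c" left. Open state 3: 1c->3.
caa: 2a undefined. 2a->0: ok.
cab: 2b undefined. 2b->0: no, ac/cabaac meet in 1. 2b->1: no, ac/cab meet in 1. 2b->2: no, ac/cabaac meet in 1. 2b->3: ok.
cca: 3a undefined. 3a->0: no, ac/cabaac meet in 1. 3a->1: no, ac/ccab meet in 1. 3a->2: no, ac/cabaac meet in 1. 3a->3: ok.
cbac: 2c undefined. 2c->0: no, ac/cbaccb meet in 1. 2c->1: ok.
ccab: 3b undefined. 3b->0: ok.
aacbcc: 3c undefined. 3c->0: ok.
All examples now run through 4 states with every (state, symbol) defined. Accept strings end in {1}, Reject strings end in {0,2,3}; accept={1}.

states=4 start=0 accept={1} delta: 0a->0 0b->0 0c->1 1a->2 1b->1 1c->3 2a->0 2b->3 2c->1 3a->3 3b->0 3c->0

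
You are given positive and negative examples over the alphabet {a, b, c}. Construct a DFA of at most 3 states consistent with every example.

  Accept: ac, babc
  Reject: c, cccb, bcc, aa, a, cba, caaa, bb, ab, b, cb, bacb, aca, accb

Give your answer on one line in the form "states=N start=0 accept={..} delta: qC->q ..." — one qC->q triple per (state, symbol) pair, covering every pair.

State merging on the prefix tree: take the shortest (then alphabetical) example prefix whose next move is undefined and point that move at state 0, else 1, else 2, ...; a target is out if some Accept/Reject pair would then sit in one state with the same input left (inseparable). If every existing state is out, open a new one.
a: 0a undefined. 0a->0: no, ac/c meet in 0 with "c" left. Open state 1: 0a->1.
b: 0b undefined. 0b->0: ok.
c: 0c undefined. 0c->0: ok.
aa: 1a undefined. 1a->0: ok.
ab: 1b undefined. 1b->0: no, babc/c meet in 0. 1b->1: ok.
ac: 1c undefined. 1c->0: no, ac/c meet in 0. 1c->1: no, ac/a meet in 1. Open state 2: 1c->2.
aca: 2a undefined. 2a->0: ok.
acc: 2c undefined. 2c->0: ok.
bacb: 2b undefined. 2b->0: ok.
All examples now run through 3 states with every (state, symbol) defined. Accept strings end in {2}, Reject strings end in {0,1}; accept={2}.

states=3 start=0 accept={2} delta: 0a->1 0b->0 0c->0 1a->0 1b->1 1c->2 2a->0 2b->0 2c->0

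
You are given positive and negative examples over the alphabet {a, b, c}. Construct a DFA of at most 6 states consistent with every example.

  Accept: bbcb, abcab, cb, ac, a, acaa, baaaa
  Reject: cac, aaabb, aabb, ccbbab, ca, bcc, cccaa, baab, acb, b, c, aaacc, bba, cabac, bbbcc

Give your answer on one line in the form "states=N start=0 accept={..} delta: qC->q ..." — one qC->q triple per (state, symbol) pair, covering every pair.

states=6 start=0 accept={0,1,4} delta: 0a->1 0b->2 0c->2 1a->1 1b->0 1c->0 2a->3 2b->4 2c->0 3a->5 3b->4 3c->2 4a->5 4b->1 4c->1 5a->0 5b->2 5c->2

Grow the machine one transition at a time. Run the examples from 0; the earliest place one falls off (shortest prefix, ties alphabetical) gets sent to the lowest-numbered state that keeps every Accept/Reject pair distinguishable — a pair clashes when both reach the same state with identical unread suffix — and to a fresh state only if none does.
a: 0a undefined. 0a->0: no, cb/acb meet in 0 with "cb" left. Open state 1: 0a->1.
b: 0b undefined. 0b->0: no, a/bba meet in 1. 0b->1: no, a/b meet in 1. Open state 2: 0b->2.
c: 0c undefined. 0c->0: no, cb/b meet in 2. 0c->1: no, a/c meet in 1. 0c->2: ok.
aa: 1a undefined. 1a->0: no, cb/aabb meet in 2 with "b" left. 1a->1: ok.
ab: 1b undefined. 1b->0: ok.
ac: 1c undefined. 1c->0: ok.
ba: 2a undefined. 2a->0: no, abcab/cac meet in 2. 2a->1: no, abcab/cac meet in 0. 2a->2: no, abcab/baab meet in 2 with "b" left. Open state 3: 2a->3.
bb: 2b undefined. 2b->0: no, a/bba meet in 1. 2b->1: no, bbcb/aaabb meet in 2. 2b->2: no, cb/aaabb meet in 2. 2b->3: no, cb/ca meet in 3. Open state 4: 2b->4.
bc: 2c undefined. 2c->0: ok.
baa: 3a undefined. 3a->0: no, ac/cccaa meet in 0. 3a->1: no, ac/baab meet in 0. 3a->2: no, cb/baab meet in 4. 3a->3: no, abcab/baab meet in 3 with "b" left. 3a->4: no, cb/cccaa meet in 4. Open state 5: 3a->5.
bba: 4a undefined. 4a->0: no, ac/bba meet in 0. 4a->1: no, ac/ccbbab meet in 0. 4a->2: no, cb/ccbbab meet in 4. 4a->3: no, abcab/ccbbab meet in 3 with "b" left. 4a->4: no, cb/bba meet in 4. 4a->5: ok.
bbb: 4b undefined. 4b->0: no, ac/bbbcc meet in 0. 4b->1: ok.
bbc: 4c undefined. 4c->0: no, bbcb/aaabb meet in 2. 4c->1: ok.
cab: 3b undefined. 3b->0: no, bbcb/cabac meet in 0. 3b->1: no, bbcb/cabac meet in 0. 3b->2: no, abcab/aaabb meet in 2. 3b->3: no, abcab/ca meet in 3. 3b->4: ok.
cac: 3c undefined. 3c->0: no, bbcb/cac meet in 0. 3c->1: no, a/cac meet in 1. 3c->2: ok.
baaa: 5a undefined. 5a->0: ok.
baab: 5b undefined. 5b->0: no, bbcb/ccbbab meet in 0. 5b->1: no, a/ccbbab meet in 1. 5b->2: ok.
cabac: 5c undefined. 5c->0: no, bbcb/cabac meet in 0. 5c->1: no, a/cabac meet in 1. 5c->2: ok.
All examples now run through 6 states with every (state, symbol) defined. Accept strings end in {0,1,4}, Reject strings end in {2,3,5}; accept={0,1,4}.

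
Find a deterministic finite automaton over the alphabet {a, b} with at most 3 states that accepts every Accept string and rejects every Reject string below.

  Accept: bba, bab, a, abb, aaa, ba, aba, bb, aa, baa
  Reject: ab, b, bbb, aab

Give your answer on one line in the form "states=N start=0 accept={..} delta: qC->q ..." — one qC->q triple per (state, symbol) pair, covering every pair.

states=3 start=0 accept={0,2} delta: 0a->0 0b->1 1a->2 1b->0 2a->0 2b->0

Grow the machine one transition at a time. Run the examples from 0; the earliest place one falls off (shortest prefix, ties alphabetical) gets sent to the lowest-numbered state that keeps every Accept/Reject pair distinguishable — a pair clashes when both reach the same state with identical unread suffix — and to a fresh state only if none does.
a: 0a undefined. 0a->0: ok.
b: 0b undefined. 0b->0: no, bba/ab meet in 0. Open state 1: 0b->1.
ba: 1a undefined. 1a->0: no, bab/ab meet in 1. 1a->1: no, ba/ab meet in 1. Open state 2: 1a->2.
bb: 1b undefined. 1b->0: ok.
baa: 2a undefined. 2a->0: ok.
bab: 2b undefined. 2b->0: ok.
All examples now run through 3 states with every (state, symbol) defined. Accept strings end in {0,2}, Reject strings end in {1}; accept={0,2}.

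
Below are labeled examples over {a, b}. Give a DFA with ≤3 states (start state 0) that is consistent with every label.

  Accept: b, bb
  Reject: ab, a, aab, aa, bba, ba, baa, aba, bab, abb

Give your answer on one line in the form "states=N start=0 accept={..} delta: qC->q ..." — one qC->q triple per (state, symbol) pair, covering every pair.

states=2 start=0 accept={0} delta: 0a->1 0b->0 1a->1 1b->1

Fold the examples into a partial DFA from state 0: repeatedly fix the first undefined (state, symbol) met by the shortest-then-alphabetical prefix, trying targets in increasing order and rejecting any under which an Accept and a Reject string meet in one state with the same remainder; add a state when all current targets are rejected. Accepting states are where Accept strings end.
a: 0a undefined. 0a->0: no, b/ab meet in 0 with "b" left. Open state 1: 0a->1.
b: 0b undefined. 0b->0: ok.
aa: 1a undefined. 1a->0: no, b/aab meet in 0. 1a->1: ok.
ab: 1b undefined. 1b->0: no, b/ab meet in 0. 1b->1: ok.
All examples now run through 2 states with every (state, symbol) defined. Accept strings end in {0}, Reject strings end in {1}; accept={0}.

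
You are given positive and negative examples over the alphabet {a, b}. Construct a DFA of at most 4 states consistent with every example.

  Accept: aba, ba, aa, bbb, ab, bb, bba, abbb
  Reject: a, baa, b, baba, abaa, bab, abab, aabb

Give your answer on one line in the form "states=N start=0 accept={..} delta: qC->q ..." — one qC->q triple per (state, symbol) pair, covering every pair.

states=4 start=0 accept={2,3} delta: 0a->1 0b->1 1a->2 1b->3 2a->0 2b->0 3a->2 3b->3

Fold the examples into a partial DFA from state 0: repeatedly fix the first undefined (state, symbol) met by the shortest-then-alphabetical prefix, trying targets in increasing order and rejecting any under which an Accept and a Reject string meet in one state with the same remainder; add a state when all current targets are rejected. Accepting states are where Accept strings end.
a: 0a undefined. 0a->0: no, aa/a meet in 0. Open state 1: 0a->1.
b: 0b undefined. 0b->0: no, aba/baba meet in 1 with "ba" left. 0b->1: ok.
aa: 1a undefined. 1a->0: no, ba/baba meet in 0. 1a->1: no, aba/baba meet in 1 with "ba" left. Open state 2: 1a->2.
ab: 1b undefined. 1b->0: no, aba/a meet in 1. 1b->1: no, bbb/a meet in 1. 1b->2: no, aba/baa meet in 2 with "a" left. Open state 3: 1b->3.
aab: 2b undefined. 2b->0: ok.
aba: 3a undefined. 3a->0: no, aba/bab meet in 0. 3a->1: no, aba/a meet in 1. 3a->2: ok.
abb: 3b undefined. 3b->0: no, bbb/bab meet in 0. 3b->1: no, bbb/a meet in 1. 3b->2: no, abbb/bab meet in 0. 3b->3: ok.
baa: 2a undefined. 2a->0: ok.
All examples now run through 4 states with every (state, symbol) defined. Accept strings end in {2,3}, Reject strings end in {0,1}; accept={2,3}.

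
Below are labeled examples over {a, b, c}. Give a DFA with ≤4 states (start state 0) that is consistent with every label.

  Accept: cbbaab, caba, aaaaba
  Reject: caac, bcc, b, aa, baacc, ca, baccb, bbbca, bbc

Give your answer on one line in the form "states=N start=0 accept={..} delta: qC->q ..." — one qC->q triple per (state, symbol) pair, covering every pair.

Grow the machine one transition at a time. Run the examples from 0; the earliest place one falls off (shortest prefix, ties alphabetical) gets sent to the lowest-numbered state that keeps every Accept/Reject pair distinguishable — a pair clashes when both reach the same state with identical unread suffix — and to a fresh state only if none does.
a: 0a undefined. 0a->0: ok.
b: 0b undefined. 0b->0: no, aaaaba/b meet in 0. Open state 1: 0b->1.
c: 0c undefined. 0c->0: ok.
ba: 1a undefined. 1a->0: no, caba/caac meet in 0. 1a->1: no, caba/b meet in 1. Open state 2: 1a->2.
bb: 1b undefined. 1b->0: no, cbbaab/b meet in 1. 1b->1: ok.
bc: 1c undefined. 1c->0: ok.
baa: 2a undefined. 2a->0: no, cbbaab/b meet in 1. 2a->1: no, cbbaab/b meet in 1. 2a->2: ok.
bac: 2c undefined. 2c->0: ok.
cbbaab: 2b undefined. 2b->0: no, cbbaab/caac meet in 0. 2b->1: no, cbbaab/b meet in 1. 2b->2: ok.
All examples now run through 3 states with every (state, symbol) defined. Accept strings end in {2}, Reject strings end in {0,1}; accept={2}.

states=3 start=0 accept={2} delta: 0a->0 0b->1 0c->0 1a->2 1b->1 1c->0 2a->2 2b->2 2c->0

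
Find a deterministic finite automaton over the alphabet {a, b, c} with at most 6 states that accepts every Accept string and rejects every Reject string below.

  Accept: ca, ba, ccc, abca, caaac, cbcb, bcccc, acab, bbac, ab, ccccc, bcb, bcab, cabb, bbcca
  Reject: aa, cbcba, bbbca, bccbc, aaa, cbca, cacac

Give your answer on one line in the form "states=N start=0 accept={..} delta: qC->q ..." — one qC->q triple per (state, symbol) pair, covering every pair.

states=5 start=0 accept={1,2,3} delta: 0a->0 0b->1 0c->1 1a->1 1b->2 1c->3 2a->0 2b->2 2c->4 3a->2 3b->1 3c->1 4a->0 4b->2 4c->1

Grow the machine one transition at a time. Run the examples from 0; the earliest place one falls off (shortest prefix, ties alphabetical) gets sent to the lowest-numbered state that keeps every Accept/Reject pair distinguishable — a pair clashes when both reach the same state with identical unread suffix — and to a fresh state only if none does.
a: 0a undefined. 0a->0: ok.
b: 0b undefined. 0b->0: no, ca/bbbca meet in 0 with "ca" left. Open state 1: 0b->1.
c: 0c undefined. 0c->0: no, ca/aa meet in 0. 0c->1: ok.
ba: 1a undefined. 1a->0: no, ca/aa meet in 0. 1a->1: ok.
bb: 1b undefined. 1b->0: no, ca/cbca meet in 1. 1b->1: no, abca/bbbca meet in 1 with "ca" left. Open state 2: 1b->2.
bc: 1c undefined. 1c->0: no, ca/cacac meet in 1. 1c->1: no, ca/cacac meet in 1. 1c->2: no, bbac/cacac meet in 2 with "ac" left. Open state 3: 1c->3.
bba: 2a undefined. 2a->0: ok.
bbb: 2b undefined. 2b->0: no, ca/bbbca meet in 1. 2b->1: no, abca/bbbca meet in 3 with "a" left. 2b->2: ok.
bbc: 2c undefined. 2c->0: no, ca/cbcba meet in 1. 2c->1: no, ca/bbbca meet in 1. 2c->2: no, bbcca/aa meet in 0. 2c->3: no, abca/bbbca meet in 3 with "a" left. Open state 4: 2c->4.
bca: 3a undefined. 3a->0: no, ca/cacac meet in 1. 3a->1: no, caaac/cacac meet in 3. 3a->2: ok.
bcb: 3b undefined. 3b->0: no, bcb/aa meet in 0. 3b->1: ok.
bcc: 3c undefined. 3c->0: no, ccc/aa meet in 0. 3c->1: ok.
bbcc: 4c undefined. 4c->0: no, bbcca/aa meet in 0. 4c->1: ok.
cbca: 4a undefined. 4a->0: ok.
cbcb: 4b undefined. 4b->0: no, cbcb/aa meet in 0. 4b->1: no, ca/cbcba meet in 1. 4b->2: ok.
All examples now run through 5 states with every (state, symbol) defined. Accept strings end in {1,2,3}, Reject strings end in {0,4}; accept={1,2,3}.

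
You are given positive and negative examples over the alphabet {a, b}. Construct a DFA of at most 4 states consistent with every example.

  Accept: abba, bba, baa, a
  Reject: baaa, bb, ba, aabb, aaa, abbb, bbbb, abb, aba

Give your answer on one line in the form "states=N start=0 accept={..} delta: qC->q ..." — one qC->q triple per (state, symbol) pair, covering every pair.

State merging on the prefix tree: take the shortest (then alphabetical) example prefix whose next move is undefined and point that move at state 0, else 1, else 2, ...; a target is out if some Accept/Reject pair would then sit in one state with the same input left (inseparable). If every existing state is out, open a new one.
a: 0a undefined. 0a->0: no, a/aaa meet in 0. Open state 1: 0a->1.
b: 0b undefined. 0b->0: no, bba/ba meet in 1. 0b->1: no, bba/aba meet in 1 with "ba" left. Open state 2: 0b->2.
aa: 1a undefined. 1a->0: no, a/aaa meet in 1. 1a->1: no, a/aaa meet in 1. 1a->2: ok.
ab: 1b undefined. 1b->0: no, abba/ba meet in 2 with "a" left. 1b->1: no, abba/aba meet in 2. 1b->2: ok.
ba: 2a undefined. 2a->0: ok.
bb: 2b undefined. 2b->0: ok.
All examples now run through 3 states with every (state, symbol) defined. Accept strings end in {1}, Reject strings end in {0,2}; accept={1}.

states=3 start=0 accept={1} delta: 0a->1 0b->2 1a->2 1b->2 2a->0 2b->0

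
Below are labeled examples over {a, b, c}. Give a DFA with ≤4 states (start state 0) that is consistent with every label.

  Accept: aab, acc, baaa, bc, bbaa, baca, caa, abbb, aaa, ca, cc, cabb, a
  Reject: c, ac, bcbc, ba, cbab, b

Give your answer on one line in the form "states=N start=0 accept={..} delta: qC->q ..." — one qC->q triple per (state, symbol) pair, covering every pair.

State merging on the prefix tree: take the shortest (then alphabetical) example prefix whose next move is undefined and point that move at state 0, else 1, else 2, ...; a target is out if some Accept/Reject pair would then sit in one state with the same input left (inseparable). If every existing state is out, open a new one.
a: 0a undefined. 0a->0: no, aab/b meet in 0 with "b" left. Open state 1: 0a->1.
b: 0b undefined. 0b->0: no, bc/c meet in 0 with "c" left. 0b->1: no, bc/ac meet in 1 with "c" left. Open state 2: 0b->2.
c: 0c undefined. 0c->0: no, cc/c meet in 0. 0c->1: no, cc/ac meet in 1 with "c" left. 0c->2: no, ca/ba meet in 2 with "a" left. Open state 3: 0c->3.
aa: 1a undefined. 1a->0: no, aab/b meet in 2. 1a->1: ok.
ab: 1b undefined. 1b->0: ok.
ac: 1c undefined. 1c->0: no, aab/ac meet in 0. 1c->1: no, acc/ac meet in 1. 1c->2: ok.
ba: 2a undefined. 2a->0: no, aab/ba meet in 0. 2a->1: no, baaa/ba meet in 1. 2a->2: no, baaa/ac meet in 2. 2a->3: ok.
bb: 2b undefined. 2b->0: ok.
bc: 2c undefined. 2c->0: no, aab/bcbc meet in 0. 2c->1: ok.
ca: 3a undefined. 3a->0: ok.
cb: 3b undefined. 3b->0: no, aab/cbab meet in 0. 3b->1: no, aab/cbab meet in 0. 3b->2: ok.
cc: 3c undefined. 3c->0: ok.
All examples now run through 4 states with every (state, symbol) defined. Accept strings end in {0,1}, Reject strings end in {2,3}; accept={0,1}.

states=4 start=0 accept={0,1} delta: 0a->1 0b->2 0c->3 1a->1 1b->0 1c->2 2a->3 2b->0 2c->1 3a->0 3b->2 3c->0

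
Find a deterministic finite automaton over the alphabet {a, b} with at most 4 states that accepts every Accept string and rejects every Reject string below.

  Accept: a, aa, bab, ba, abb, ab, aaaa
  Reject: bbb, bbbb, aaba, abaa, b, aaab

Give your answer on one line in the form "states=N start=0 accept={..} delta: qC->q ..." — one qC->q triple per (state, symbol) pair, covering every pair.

states=3 start=0 accept={1,2} delta: 0a->1 0b->0 1a->2 1b->1 2a->0 2b->2

Fold the examples into a partial DFA from state 0: repeatedly fix the first undefined (state, symbol) met by the shortest-then-alphabetical prefix, trying targets in increasing order and rejecting any under which an Accept and a Reject string meet in one state with the same remainder; add a state when all current targets are rejected. Accepting states are where Accept strings end.
a: 0a undefined. 0a->0: no, ba/aaba meet in 0 with "ba" left. Open state 1: 0a->1.
b: 0b undefined. 0b->0: ok.
aa: 1a undefined. 1a->0: no, a/aaba meet in 1. 1a->1: no, bab/aaab meet in 1 with "b" left. Open state 2: 1a->2.
ab: 1b undefined. 1b->0: no, aa/abaa meet in 2. 1b->1: ok.
aaa: 2a undefined. 2a->0: ok.
aab: 2b undefined. 2b->0: no, a/aaba meet in 1. 2b->1: no, aa/aaba meet in 2. 2b->2: ok.
All examples now run through 3 states with every (state, symbol) defined. Accept strings end in {1,2}, Reject strings end in {0}; accept={1,2}.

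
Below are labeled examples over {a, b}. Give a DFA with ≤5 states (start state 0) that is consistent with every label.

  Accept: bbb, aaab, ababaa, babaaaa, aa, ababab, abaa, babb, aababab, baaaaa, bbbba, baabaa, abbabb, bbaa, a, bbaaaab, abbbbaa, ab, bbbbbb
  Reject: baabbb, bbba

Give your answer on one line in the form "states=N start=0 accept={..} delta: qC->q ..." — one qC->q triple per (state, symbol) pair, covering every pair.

Grow the machine one transition at a time. Run the examples from 0; the earliest place one falls off (shortest prefix, ties alphabetical) gets sent to the lowest-numbered state that keeps every Accept/Reject pair distinguishable — a pair clashes when both reach the same state with identical unread suffix — and to a fresh state only if none does.
a: 0a undefined. 0a->0: ok.
b: 0b undefined. 0b->0: no, bbb/baabbb meet in 0. Open state 1: 0b->1.
ba: 1a undefined. 1a->0: no, bbb/baabbb meet in 1 with "bb" left. 1a->1: ok.
bb: 1b undefined. 1b->0: no, bbb/bbba meet in 1. 1b->1: no, bbb/baabbb meet in 1. Open state 2: 1b->2.
bba: 2a undefined. 2a->0: ok.
bbb: 2b undefined. 2b->0: no, bbb/bbba meet in 0. 2b->1: no, bbb/bbba meet in 1. 2b->2: no, bbb/baabbb meet in 2. Open state 3: 2b->3.
bbba: 3a undefined. 3a->0: no, ababaa/bbba meet in 0. 3a->1: no, aaab/bbba meet in 1. 3a->2: no, abbabb/bbba meet in 2. 3a->3: no, bbb/bbba meet in 3. Open state 4: 3a->4.
bbbb: 3b undefined. 3b->0: no, ababaa/baabbb meet in 0. 3b->1: no, aaab/baabbb meet in 1. 3b->2: no, abbabb/baabbb meet in 2. 3b->3: no, bbb/baabbb meet in 3. 3b->4: ok.
bbbba: 4a undefined. 4a->0: ok.
bbbbb: 4b undefined. 4b->0: ok.
All examples now run through 5 states with every (state, symbol) defined. Accept strings end in {0,1,2,3}, Reject strings end in {4}; accept={0,1,2,3}.

states=5 start=0 accept={0,1,2,3} delta: 0a->0 0b->1 1a->1 1b->2 2a->0 2b->3 3a->4 3b->4 4a->0 4b->0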